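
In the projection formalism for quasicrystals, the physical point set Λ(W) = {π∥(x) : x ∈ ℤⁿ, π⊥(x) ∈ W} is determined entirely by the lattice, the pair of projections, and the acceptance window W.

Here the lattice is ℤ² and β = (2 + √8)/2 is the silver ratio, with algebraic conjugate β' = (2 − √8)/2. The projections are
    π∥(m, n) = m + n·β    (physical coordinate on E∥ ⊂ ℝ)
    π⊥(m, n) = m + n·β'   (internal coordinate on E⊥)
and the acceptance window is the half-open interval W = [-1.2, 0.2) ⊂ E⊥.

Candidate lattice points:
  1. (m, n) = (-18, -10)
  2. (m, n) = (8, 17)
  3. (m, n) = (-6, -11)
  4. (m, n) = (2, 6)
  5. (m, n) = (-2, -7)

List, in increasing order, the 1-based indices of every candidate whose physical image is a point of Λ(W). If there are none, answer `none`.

Numerically β ≈ 2.4142 and β' = −1/β ≈ -0.4142.
#1 (-18,-10): internal coord -18 + (-10)·β' = -13.8579; -13.8579 ∉ [-1.2, 0.2) → out
#2 (8,17): internal coord 8 + (17)·β' = +0.9584; +0.9584 ∉ [-1.2, 0.2) → out
#3 (-6,-11): internal coord -6 + (-11)·β' = -1.4437; -1.4437 ∉ [-1.2, 0.2) → out
#4 (2,6): internal coord 2 + (6)·β' = -0.4853; -0.4853 ∈ [-1.2, 0.2) → IN Λ
#5 (-2,-7): internal coord -2 + (-7)·β' = +0.8995; +0.8995 ∉ [-1.2, 0.2) → out

4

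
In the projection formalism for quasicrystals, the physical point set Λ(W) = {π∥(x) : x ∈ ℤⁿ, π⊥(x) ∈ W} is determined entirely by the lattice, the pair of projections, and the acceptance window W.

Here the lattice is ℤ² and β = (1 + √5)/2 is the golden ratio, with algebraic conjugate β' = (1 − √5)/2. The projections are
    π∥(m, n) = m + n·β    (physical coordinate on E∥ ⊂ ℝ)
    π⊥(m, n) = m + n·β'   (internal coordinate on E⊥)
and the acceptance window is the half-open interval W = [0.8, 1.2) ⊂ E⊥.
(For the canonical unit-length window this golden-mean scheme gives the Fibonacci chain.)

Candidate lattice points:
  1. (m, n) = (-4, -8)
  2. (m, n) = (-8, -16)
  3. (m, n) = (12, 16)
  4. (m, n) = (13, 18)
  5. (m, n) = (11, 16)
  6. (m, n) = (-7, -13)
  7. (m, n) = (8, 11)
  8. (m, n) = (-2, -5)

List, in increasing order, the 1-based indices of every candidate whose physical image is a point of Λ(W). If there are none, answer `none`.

1, 5, 6, 8

Numerically β ≈ 1.61803 and β' = −1/β ≈ -0.61803.
#1 (-4,-8): internal coord -4 + (-8)·β' = +0.94427; +0.94427 ∈ [0.8, 1.2) → IN Λ
#2 (-8,-16): internal coord -8 + (-16)·β' = +1.88854; +1.88854 ∉ [0.8, 1.2) → out
#3 (12,16): internal coord 12 + (16)·β' = +2.11146; +2.11146 ∉ [0.8, 1.2) → out
#4 (13,18): internal coord 13 + (18)·β' = +1.87539; +1.87539 ∉ [0.8, 1.2) → out
#5 (11,16): internal coord 11 + (16)·β' = +1.11146; +1.11146 ∈ [0.8, 1.2) → IN Λ
#6 (-7,-13): internal coord -7 + (-13)·β' = +1.03444; +1.03444 ∈ [0.8, 1.2) → IN Λ
#7 (8,11): internal coord 8 + (11)·β' = +1.20163; +1.20163 ∉ [0.8, 1.2) → out
#8 (-2,-5): internal coord -2 + (-5)·β' = +1.09017; +1.09017 ∈ [0.8, 1.2) → IN Λ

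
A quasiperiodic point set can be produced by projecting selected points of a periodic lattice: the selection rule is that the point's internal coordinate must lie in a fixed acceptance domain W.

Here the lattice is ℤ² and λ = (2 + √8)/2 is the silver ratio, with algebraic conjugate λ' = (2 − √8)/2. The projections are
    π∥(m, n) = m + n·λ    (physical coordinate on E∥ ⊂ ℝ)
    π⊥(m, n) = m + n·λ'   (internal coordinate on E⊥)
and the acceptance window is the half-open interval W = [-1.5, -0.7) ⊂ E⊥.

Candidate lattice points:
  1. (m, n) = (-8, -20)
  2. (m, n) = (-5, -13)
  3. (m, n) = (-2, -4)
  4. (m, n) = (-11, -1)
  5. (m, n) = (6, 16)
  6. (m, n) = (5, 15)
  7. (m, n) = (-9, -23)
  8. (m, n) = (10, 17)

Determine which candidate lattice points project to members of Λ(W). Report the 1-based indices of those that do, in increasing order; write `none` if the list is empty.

6

Numerically λ ≈ 2.4142 and λ' = −1/λ ≈ -0.4142.
[1] lift (-8,-20): star map gives 0.2843; window check -1.5 ≤ 0.2843 < -0.7 is false → out
[2] lift (-5,-13): star map gives 0.3848; window check -1.5 ≤ 0.3848 < -0.7 is false → out
[3] lift (-2,-4): star map gives -0.3431; window check -1.5 ≤ -0.3431 < -0.7 is false → out
[4] lift (-11,-1): star map gives -10.5858; window check -1.5 ≤ -10.5858 < -0.7 is false → out
[5] lift (6,16): star map gives -0.6274; window check -1.5 ≤ -0.6274 < -0.7 is false → out
[6] lift (5,15): star map gives -1.2132; window check -1.5 ≤ -1.2132 < -0.7 is true → IN Λ
[7] lift (-9,-23): star map gives 0.5269; window check -1.5 ≤ 0.5269 < -0.7 is false → out
[8] lift (10,17): star map gives 2.9584; window check -1.5 ≤ 2.9584 < -0.7 is false → out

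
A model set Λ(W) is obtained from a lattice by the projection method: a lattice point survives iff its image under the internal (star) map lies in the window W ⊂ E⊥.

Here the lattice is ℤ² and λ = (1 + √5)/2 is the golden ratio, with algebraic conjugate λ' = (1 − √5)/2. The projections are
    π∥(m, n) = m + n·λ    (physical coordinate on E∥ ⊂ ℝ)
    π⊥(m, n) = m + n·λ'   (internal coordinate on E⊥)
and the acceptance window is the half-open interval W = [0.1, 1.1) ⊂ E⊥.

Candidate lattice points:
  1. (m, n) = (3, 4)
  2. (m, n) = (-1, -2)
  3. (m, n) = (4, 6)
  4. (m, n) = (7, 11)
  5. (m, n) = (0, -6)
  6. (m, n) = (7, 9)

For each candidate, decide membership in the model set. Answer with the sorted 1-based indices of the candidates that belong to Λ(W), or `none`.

λ' = (1−√5)/2 ≈ -0.6180.
#1 (3,4): internal coord 3 + (4)·λ' = +0.5279; +0.5279 ∈ [0.1, 1.1) → IN Λ
#2 (-1,-2): internal coord -1 + (-2)·λ' = +0.2361; +0.2361 ∈ [0.1, 1.1) → IN Λ
#3 (4,6): internal coord 4 + (6)·λ' = +0.2918; +0.2918 ∈ [0.1, 1.1) → IN Λ
#4 (7,11): internal coord 7 + (11)·λ' = +0.2016; +0.2016 ∈ [0.1, 1.1) → IN Λ
#5 (0,-6): internal coord 0 + (-6)·λ' = +3.7082; +3.7082 ∉ [0.1, 1.1) → out
#6 (7,9): internal coord 7 + (9)·λ' = +1.4377; +1.4377 ∉ [0.1, 1.1) → out

1, 2, 3, 4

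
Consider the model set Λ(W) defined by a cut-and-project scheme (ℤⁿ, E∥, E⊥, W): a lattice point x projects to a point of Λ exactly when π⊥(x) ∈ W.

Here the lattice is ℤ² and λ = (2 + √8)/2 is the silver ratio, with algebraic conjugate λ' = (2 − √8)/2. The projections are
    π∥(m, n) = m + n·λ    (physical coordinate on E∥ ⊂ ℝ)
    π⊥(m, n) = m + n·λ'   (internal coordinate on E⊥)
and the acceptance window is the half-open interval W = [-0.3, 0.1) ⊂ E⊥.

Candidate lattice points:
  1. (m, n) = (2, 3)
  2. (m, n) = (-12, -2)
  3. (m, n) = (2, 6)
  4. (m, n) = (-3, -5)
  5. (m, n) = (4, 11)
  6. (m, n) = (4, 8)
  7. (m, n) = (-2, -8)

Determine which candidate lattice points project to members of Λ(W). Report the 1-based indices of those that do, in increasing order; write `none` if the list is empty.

none

λ' = (2−√8)/2 ≈ -0.41421.
[1] lift (2,3): star map gives 0.75736; window check -0.3 ≤ 0.75736 < 0.1 is false → out
[2] lift (-12,-2): star map gives -11.17157; window check -0.3 ≤ -11.17157 < 0.1 is false → out
[3] lift (2,6): star map gives -0.48528; window check -0.3 ≤ -0.48528 < 0.1 is false → out
[4] lift (-3,-5): star map gives -0.92893; window check -0.3 ≤ -0.92893 < 0.1 is false → out
[5] lift (4,11): star map gives -0.55635; window check -0.3 ≤ -0.55635 < 0.1 is false → out
[6] lift (4,8): star map gives 0.68629; window check -0.3 ≤ 0.68629 < 0.1 is false → out
[7] lift (-2,-8): star map gives 1.31371; window check -0.3 ≤ 1.31371 < 0.1 is false → out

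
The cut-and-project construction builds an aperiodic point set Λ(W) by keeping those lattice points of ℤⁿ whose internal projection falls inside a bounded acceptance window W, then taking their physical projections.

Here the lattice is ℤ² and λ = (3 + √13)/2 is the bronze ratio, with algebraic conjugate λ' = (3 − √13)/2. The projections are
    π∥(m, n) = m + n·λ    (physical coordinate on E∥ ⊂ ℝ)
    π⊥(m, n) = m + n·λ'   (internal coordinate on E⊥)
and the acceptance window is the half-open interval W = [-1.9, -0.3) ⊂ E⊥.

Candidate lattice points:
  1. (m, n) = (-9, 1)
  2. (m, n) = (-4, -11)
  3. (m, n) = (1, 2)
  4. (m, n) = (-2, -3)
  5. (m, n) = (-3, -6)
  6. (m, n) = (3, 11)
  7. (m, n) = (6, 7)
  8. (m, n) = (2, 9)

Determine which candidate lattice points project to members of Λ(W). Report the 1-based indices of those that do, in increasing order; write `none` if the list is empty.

2, 4, 5, 6, 8

Compute λ' = (3−√13)/2 = -0.30278, so π⊥(m,n) = m -0.30278·n.
#1 (-9,1): internal coord -9 + (1)·λ' = -9.30278; -9.30278 ∉ [-1.9, -0.3) → out
#2 (-4,-11): internal coord -4 + (-11)·λ' = -0.66947; -0.66947 ∈ [-1.9, -0.3) → IN Λ
#3 (1,2): internal coord 1 + (2)·λ' = +0.39445; +0.39445 ∉ [-1.9, -0.3) → out
#4 (-2,-3): internal coord -2 + (-3)·λ' = -1.09167; -1.09167 ∈ [-1.9, -0.3) → IN Λ
#5 (-3,-6): internal coord -3 + (-6)·λ' = -1.18335; -1.18335 ∈ [-1.9, -0.3) → IN Λ
#6 (3,11): internal coord 3 + (11)·λ' = -0.33053; -0.33053 ∈ [-1.9, -0.3) → IN Λ
#7 (6,7): internal coord 6 + (7)·λ' = +3.88057; +3.88057 ∉ [-1.9, -0.3) → out
#8 (2,9): internal coord 2 + (9)·λ' = -0.72498; -0.72498 ∈ [-1.9, -0.3) → IN Λ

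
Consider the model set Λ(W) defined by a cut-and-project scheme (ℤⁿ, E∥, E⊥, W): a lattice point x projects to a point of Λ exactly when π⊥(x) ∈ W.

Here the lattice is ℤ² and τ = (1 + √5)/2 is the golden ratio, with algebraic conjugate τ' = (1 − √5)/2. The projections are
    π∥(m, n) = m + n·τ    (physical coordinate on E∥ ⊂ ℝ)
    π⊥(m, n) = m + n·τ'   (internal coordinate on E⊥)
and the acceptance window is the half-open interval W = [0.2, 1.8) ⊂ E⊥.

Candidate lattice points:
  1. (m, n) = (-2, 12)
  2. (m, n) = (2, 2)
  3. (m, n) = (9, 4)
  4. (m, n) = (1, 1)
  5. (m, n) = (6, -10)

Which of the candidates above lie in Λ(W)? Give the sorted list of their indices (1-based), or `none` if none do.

2, 4

Compute τ' = (1−√5)/2 = -0.6180, so π⊥(m,n) = m -0.6180·n.
#1 (-2,12): internal coord -2 + (12)·τ' = -9.4164; -9.4164 ∉ [0.2, 1.8) → out
#2 (2,2): internal coord 2 + (2)·τ' = +0.7639; +0.7639 ∈ [0.2, 1.8) → IN Λ
#3 (9,4): internal coord 9 + (4)·τ' = +6.5279; +6.5279 ∉ [0.2, 1.8) → out
#4 (1,1): internal coord 1 + (1)·τ' = +0.3820; +0.3820 ∈ [0.2, 1.8) → IN Λ
#5 (6,-10): internal coord 6 + (-10)·τ' = +12.1803; +12.1803 ∉ [0.2, 1.8) → out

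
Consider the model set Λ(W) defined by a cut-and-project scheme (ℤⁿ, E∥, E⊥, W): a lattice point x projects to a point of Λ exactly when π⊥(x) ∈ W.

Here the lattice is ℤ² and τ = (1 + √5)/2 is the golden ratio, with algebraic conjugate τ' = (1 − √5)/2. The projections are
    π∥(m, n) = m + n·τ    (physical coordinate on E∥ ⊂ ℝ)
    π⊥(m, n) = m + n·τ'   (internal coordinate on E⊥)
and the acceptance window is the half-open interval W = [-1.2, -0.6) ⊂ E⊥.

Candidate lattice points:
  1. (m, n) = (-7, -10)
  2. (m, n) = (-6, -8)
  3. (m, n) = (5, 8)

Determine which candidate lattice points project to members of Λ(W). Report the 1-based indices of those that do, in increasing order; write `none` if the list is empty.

Compute τ' = (1−√5)/2 = -0.618034, so π⊥(m,n) = m -0.618034·n.
#1 (-7,-10): internal coord -7 + (-10)·τ' = -0.819660; -0.819660 ∈ [-1.2, -0.6) → IN Λ
#2 (-6,-8): internal coord -6 + (-8)·τ' = -1.055728; -1.055728 ∈ [-1.2, -0.6) → IN Λ
#3 (5,8): internal coord 5 + (8)·τ' = +0.055728; +0.055728 ∉ [-1.2, -0.6) → out

1, 2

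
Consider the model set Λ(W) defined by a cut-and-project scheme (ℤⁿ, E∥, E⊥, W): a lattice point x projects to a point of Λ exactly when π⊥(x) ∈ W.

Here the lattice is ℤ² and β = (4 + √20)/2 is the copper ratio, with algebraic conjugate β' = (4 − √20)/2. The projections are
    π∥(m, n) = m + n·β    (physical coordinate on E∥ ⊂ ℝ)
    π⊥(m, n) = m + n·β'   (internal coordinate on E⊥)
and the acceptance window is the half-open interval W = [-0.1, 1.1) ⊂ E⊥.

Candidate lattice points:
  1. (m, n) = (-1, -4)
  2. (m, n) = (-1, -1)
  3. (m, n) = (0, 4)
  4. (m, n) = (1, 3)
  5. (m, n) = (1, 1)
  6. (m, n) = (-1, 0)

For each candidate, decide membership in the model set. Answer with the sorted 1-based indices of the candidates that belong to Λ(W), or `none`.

1, 4, 5

Compute β' = (4−√20)/2 = -0.23607, so π⊥(m,n) = m -0.23607·n.
[1] lift (-1,-4): star map gives -0.05573; window check -0.1 ≤ -0.05573 < 1.1 is true → IN Λ
[2] lift (-1,-1): star map gives -0.76393; window check -0.1 ≤ -0.76393 < 1.1 is false → out
[3] lift (0,4): star map gives -0.94427; window check -0.1 ≤ -0.94427 < 1.1 is false → out
[4] lift (1,3): star map gives 0.29180; window check -0.1 ≤ 0.29180 < 1.1 is true → IN Λ
[5] lift (1,1): star map gives 0.76393; window check -0.1 ≤ 0.76393 < 1.1 is true → IN Λ
[6] lift (-1,0): star map gives -1.00000; window check -0.1 ≤ -1.00000 < 1.1 is false → out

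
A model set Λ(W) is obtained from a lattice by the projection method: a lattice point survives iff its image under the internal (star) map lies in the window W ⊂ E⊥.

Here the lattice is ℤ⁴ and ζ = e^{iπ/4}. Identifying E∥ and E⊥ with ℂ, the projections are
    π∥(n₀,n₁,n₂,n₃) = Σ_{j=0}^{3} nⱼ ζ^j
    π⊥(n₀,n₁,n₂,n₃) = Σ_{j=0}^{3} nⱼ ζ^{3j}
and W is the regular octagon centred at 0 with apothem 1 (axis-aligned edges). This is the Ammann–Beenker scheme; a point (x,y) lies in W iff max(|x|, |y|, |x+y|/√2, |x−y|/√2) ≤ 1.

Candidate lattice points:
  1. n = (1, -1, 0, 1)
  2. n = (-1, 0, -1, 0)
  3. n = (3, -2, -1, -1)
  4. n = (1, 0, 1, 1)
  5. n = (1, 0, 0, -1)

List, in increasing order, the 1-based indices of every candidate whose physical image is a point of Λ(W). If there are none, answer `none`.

With ζ = e^{iπ/4} the internal vectors are ζ^0,ζ^3,ζ^6,ζ^9.
candidate 1: n = (1, -1, 0, 1) → π⊥ ≈ (+2.41421, +0.00000); max(|x|,|y|,|x±y|/√2) = 2.41421 > 1 ⇒ ∉ W
candidate 2: n = (-1, 0, -1, 0) → π⊥ ≈ (-1.00000, +1.00000); max(|x|,|y|,|x±y|/√2) = 1.41421 > 1 ⇒ ∉ W
candidate 3: n = (3, -2, -1, -1) → π⊥ ≈ (+3.70711, -1.12132); max(|x|,|y|,|x±y|/√2) = 3.70711 > 1 ⇒ ∉ W
candidate 4: n = (1, 0, 1, 1) → π⊥ ≈ (+1.70711, -0.29289); max(|x|,|y|,|x±y|/√2) = 1.70711 > 1 ⇒ ∉ W
candidate 5: n = (1, 0, 0, -1) → π⊥ ≈ (+0.29289, -0.70711); max(|x|,|y|,|x±y|/√2) = 0.70711 ≤ 1 ⇒ ∈ W

5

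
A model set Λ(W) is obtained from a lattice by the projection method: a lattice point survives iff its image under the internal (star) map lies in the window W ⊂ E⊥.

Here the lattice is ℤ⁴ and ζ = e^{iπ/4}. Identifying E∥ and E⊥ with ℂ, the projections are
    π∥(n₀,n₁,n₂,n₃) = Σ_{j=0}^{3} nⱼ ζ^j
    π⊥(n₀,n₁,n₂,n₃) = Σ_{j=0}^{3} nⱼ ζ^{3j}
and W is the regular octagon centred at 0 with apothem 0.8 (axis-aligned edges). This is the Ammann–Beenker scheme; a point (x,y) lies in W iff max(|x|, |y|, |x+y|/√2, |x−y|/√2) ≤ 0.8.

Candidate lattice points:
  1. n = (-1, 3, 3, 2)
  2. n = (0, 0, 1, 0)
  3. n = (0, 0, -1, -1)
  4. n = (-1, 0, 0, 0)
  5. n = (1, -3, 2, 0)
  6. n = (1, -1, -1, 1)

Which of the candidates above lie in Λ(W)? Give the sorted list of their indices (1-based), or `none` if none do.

π⊥(n) = n₀ + n₁ζ³ + n₂ζ⁶ + n₃ζ⁹ where ζ = e^{iπ/4}.
#1 (-1, 3, 3, 2): internal (-1.707107, 0.535534); octagon support 1.707107 vs apothem 0.8 → ∉ W
#2 (0, 0, 1, 0): internal (0.000000, -1.000000); octagon support 1.000000 vs apothem 0.8 → ∉ W
#3 (0, 0, -1, -1): internal (-0.707107, 0.292893); octagon support 0.707107 vs apothem 0.8 → ∈ W
#4 (-1, 0, 0, 0): internal (-1.000000, 0.000000); octagon support 1.000000 vs apothem 0.8 → ∉ W
#5 (1, -3, 2, 0): internal (3.121320, -4.121320); octagon support 5.121320 vs apothem 0.8 → ∉ W
#6 (1, -1, -1, 1): internal (2.414214, 1.000000); octagon support 2.414214 vs apothem 0.8 → ∉ W

3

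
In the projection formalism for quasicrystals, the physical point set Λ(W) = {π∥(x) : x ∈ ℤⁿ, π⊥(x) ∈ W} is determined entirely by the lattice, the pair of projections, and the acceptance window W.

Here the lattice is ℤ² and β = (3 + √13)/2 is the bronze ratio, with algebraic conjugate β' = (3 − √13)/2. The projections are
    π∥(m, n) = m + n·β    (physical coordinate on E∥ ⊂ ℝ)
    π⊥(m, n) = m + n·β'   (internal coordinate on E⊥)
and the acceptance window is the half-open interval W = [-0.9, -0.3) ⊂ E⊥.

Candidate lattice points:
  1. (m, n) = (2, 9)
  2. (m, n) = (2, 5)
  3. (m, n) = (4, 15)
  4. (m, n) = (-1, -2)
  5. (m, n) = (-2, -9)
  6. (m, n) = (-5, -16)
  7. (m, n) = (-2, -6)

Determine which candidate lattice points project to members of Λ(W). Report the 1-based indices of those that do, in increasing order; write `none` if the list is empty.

1, 3, 4

Compute β' = (3−√13)/2 = -0.3028, so π⊥(m,n) = m -0.3028·n.
#1 (2,9): internal coord 2 + (9)·β' = -0.7250; -0.7250 ∈ [-0.9, -0.3) → IN Λ
#2 (2,5): internal coord 2 + (5)·β' = +0.4861; +0.4861 ∉ [-0.9, -0.3) → out
#3 (4,15): internal coord 4 + (15)·β' = -0.5416; -0.5416 ∈ [-0.9, -0.3) → IN Λ
#4 (-1,-2): internal coord -1 + (-2)·β' = -0.3944; -0.3944 ∈ [-0.9, -0.3) → IN Λ
#5 (-2,-9): internal coord -2 + (-9)·β' = +0.7250; +0.7250 ∉ [-0.9, -0.3) → out
#6 (-5,-16): internal coord -5 + (-16)·β' = -0.1556; -0.1556 ∉ [-0.9, -0.3) → out
#7 (-2,-6): internal coord -2 + (-6)·β' = -0.1833; -0.1833 ∉ [-0.9, -0.3) → out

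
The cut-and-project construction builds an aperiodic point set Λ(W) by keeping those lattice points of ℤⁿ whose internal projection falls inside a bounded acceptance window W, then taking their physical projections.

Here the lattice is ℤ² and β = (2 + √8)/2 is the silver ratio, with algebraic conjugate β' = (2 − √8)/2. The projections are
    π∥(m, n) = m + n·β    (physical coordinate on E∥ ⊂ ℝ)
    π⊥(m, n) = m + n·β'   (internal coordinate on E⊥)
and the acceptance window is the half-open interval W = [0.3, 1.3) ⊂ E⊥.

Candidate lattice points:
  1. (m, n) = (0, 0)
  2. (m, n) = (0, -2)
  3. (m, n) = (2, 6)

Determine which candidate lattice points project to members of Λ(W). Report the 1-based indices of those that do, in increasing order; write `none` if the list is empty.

Compute β' = (2−√8)/2 = -0.414214, so π⊥(m,n) = m -0.414214·n.
[1] lift (0,0): star map gives 0.000000; window check 0.3 ≤ 0.000000 < 1.3 is false → out
[2] lift (0,-2): star map gives 0.828427; window check 0.3 ≤ 0.828427 < 1.3 is true → IN Λ
[3] lift (2,6): star map gives -0.485281; window check 0.3 ≤ -0.485281 < 1.3 is false → out

2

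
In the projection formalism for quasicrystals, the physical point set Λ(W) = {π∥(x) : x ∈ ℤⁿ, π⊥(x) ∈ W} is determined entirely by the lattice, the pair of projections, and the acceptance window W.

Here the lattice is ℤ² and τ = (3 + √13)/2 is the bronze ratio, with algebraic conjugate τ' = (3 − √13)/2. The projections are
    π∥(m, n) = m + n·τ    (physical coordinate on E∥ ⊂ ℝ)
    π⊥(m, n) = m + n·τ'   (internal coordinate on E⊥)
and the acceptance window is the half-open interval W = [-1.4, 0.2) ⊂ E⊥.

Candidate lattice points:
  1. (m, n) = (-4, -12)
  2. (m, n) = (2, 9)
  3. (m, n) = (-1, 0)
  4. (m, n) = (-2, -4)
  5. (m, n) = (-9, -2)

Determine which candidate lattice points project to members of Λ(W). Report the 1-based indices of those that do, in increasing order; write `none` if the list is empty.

1, 2, 3, 4

Compute τ' = (3−√13)/2 = -0.302776, so π⊥(m,n) = m -0.302776·n.
[1] lift (-4,-12): star map gives -0.366692; window check -1.4 ≤ -0.366692 < 0.2 is true → IN Λ
[2] lift (2,9): star map gives -0.724981; window check -1.4 ≤ -0.724981 < 0.2 is true → IN Λ
[3] lift (-1,0): star map gives -1.000000; window check -1.4 ≤ -1.000000 < 0.2 is true → IN Λ
[4] lift (-2,-4): star map gives -0.788897; window check -1.4 ≤ -0.788897 < 0.2 is true → IN Λ
[5] lift (-9,-2): star map gives -8.394449; window check -1.4 ≤ -8.394449 < 0.2 is false → out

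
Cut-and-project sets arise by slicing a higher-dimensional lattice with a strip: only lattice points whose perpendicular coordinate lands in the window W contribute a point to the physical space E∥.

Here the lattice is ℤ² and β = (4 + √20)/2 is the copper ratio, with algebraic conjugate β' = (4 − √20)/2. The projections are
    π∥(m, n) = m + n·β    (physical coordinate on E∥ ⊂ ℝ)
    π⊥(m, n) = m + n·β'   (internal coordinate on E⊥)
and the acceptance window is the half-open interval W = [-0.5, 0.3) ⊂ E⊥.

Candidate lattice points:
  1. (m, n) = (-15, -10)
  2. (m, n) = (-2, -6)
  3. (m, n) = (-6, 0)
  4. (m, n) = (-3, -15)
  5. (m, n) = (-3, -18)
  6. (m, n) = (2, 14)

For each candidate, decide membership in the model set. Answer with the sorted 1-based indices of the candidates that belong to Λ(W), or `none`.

none

β' = (4−√20)/2 ≈ -0.236068.
candidate 1: (m,n)=(-15,-10) → π∥ = -15-10·β ≈ -57.360680, π⊥ = -15-10·β' ≈ -12.639320 ∉ [-0.5, 0.3) ⇒ out
candidate 2: (m,n)=(-2,-6) → π∥ = -2-6·β ≈ -27.416408, π⊥ = -2-6·β' ≈ -0.583592 ∉ [-0.5, 0.3) ⇒ out
candidate 3: (m,n)=(-6,0) → π∥ = -6+0·β ≈ -6.000000, π⊥ = -6+0·β' ≈ -6.000000 ∉ [-0.5, 0.3) ⇒ out
candidate 4: (m,n)=(-3,-15) → π∥ = -3-15·β ≈ -66.541020, π⊥ = -3-15·β' ≈ 0.541020 ∉ [-0.5, 0.3) ⇒ out
candidate 5: (m,n)=(-3,-18) → π∥ = -3-18·β ≈ -79.249224, π⊥ = -3-18·β' ≈ 1.249224 ∉ [-0.5, 0.3) ⇒ out
candidate 6: (m,n)=(2,14) → π∥ = 2+14·β ≈ 61.304952, π⊥ = 2+14·β' ≈ -1.304952 ∉ [-0.5, 0.3) ⇒ out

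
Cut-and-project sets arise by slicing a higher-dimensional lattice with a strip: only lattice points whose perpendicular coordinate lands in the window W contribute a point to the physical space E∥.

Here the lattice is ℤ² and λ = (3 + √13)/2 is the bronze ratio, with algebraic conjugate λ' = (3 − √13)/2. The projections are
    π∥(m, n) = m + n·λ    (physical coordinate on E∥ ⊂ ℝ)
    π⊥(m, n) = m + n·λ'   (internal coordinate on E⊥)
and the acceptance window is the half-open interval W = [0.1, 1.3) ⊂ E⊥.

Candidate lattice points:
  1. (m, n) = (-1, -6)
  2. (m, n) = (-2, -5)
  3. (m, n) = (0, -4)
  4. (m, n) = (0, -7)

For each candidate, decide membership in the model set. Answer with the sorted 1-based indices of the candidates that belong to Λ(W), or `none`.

Compute λ' = (3−√13)/2 = -0.302776, so π⊥(m,n) = m -0.302776·n.
candidate 1: (m,n)=(-1,-6) → π∥ = -1-6·λ ≈ -20.816654, π⊥ = -1-6·λ' ≈ 0.816654 ∈ [0.1, 1.3) ⇒ IN Λ
candidate 2: (m,n)=(-2,-5) → π∥ = -2-5·λ ≈ -18.513878, π⊥ = -2-5·λ' ≈ -0.486122 ∉ [0.1, 1.3) ⇒ out
candidate 3: (m,n)=(0,-4) → π∥ = 0-4·λ ≈ -13.211103, π⊥ = 0-4·λ' ≈ 1.211103 ∈ [0.1, 1.3) ⇒ IN Λ
candidate 4: (m,n)=(0,-7) → π∥ = 0-7·λ ≈ -23.119429, π⊥ = 0-7·λ' ≈ 2.119429 ∉ [0.1, 1.3) ⇒ out

1, 3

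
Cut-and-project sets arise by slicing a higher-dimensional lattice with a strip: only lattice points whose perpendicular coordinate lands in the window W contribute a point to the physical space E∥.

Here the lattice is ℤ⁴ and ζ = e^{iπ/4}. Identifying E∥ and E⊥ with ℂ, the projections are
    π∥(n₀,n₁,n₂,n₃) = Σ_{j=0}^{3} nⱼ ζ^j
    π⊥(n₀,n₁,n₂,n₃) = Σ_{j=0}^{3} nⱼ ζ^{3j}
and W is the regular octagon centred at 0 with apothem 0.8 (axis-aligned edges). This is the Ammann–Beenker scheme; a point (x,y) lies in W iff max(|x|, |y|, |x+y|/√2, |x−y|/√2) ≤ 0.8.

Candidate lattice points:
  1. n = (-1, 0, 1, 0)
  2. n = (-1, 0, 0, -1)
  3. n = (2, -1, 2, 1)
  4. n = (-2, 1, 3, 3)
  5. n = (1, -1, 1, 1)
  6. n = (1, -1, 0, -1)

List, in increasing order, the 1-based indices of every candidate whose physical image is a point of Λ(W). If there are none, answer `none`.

With ζ = e^{iπ/4} the internal vectors are ζ^0,ζ^3,ζ^6,ζ^9.
#1 (-1, 0, 1, 0): internal (-1.0000, -1.0000); octagon support 1.4142 vs apothem 0.8 → ∉ W
#2 (-1, 0, 0, -1): internal (-1.7071, -0.7071); octagon support 1.7071 vs apothem 0.8 → ∉ W
#3 (2, -1, 2, 1): internal (3.4142, -2.0000); octagon support 3.8284 vs apothem 0.8 → ∉ W
#4 (-2, 1, 3, 3): internal (-0.5858, -0.1716); octagon support 0.5858 vs apothem 0.8 → ∈ W
#5 (1, -1, 1, 1): internal (2.4142, -1.0000); octagon support 2.4142 vs apothem 0.8 → ∉ W
#6 (1, -1, 0, -1): internal (1.0000, -1.4142); octagon support 1.7071 vs apothem 0.8 → ∉ W

4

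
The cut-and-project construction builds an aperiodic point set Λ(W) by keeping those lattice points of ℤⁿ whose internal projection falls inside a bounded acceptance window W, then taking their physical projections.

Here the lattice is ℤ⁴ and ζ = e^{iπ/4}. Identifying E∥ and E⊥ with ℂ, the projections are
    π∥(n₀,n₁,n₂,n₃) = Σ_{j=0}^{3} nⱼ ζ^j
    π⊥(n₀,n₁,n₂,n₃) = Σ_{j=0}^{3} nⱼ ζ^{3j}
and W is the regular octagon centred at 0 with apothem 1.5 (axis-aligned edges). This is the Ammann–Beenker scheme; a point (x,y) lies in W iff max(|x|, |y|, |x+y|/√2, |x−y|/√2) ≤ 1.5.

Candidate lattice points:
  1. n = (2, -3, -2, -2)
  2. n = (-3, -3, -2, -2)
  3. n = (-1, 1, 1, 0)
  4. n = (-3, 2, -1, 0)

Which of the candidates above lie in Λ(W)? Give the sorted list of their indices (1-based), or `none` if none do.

Internal map: ζ^{3j} for j=0..3 gives (1,0), (−√2/2,√2/2), (0,−1), (√2/2,√2/2).
#1 (2, -3, -2, -2): internal (2.707107, -1.535534); octagon support 3.000000 vs apothem 1.5 → ∉ W
#2 (-3, -3, -2, -2): internal (-2.292893, -1.535534); octagon support 2.707107 vs apothem 1.5 → ∉ W
#3 (-1, 1, 1, 0): internal (-1.707107, -0.292893); octagon support 1.707107 vs apothem 1.5 → ∉ W
#4 (-3, 2, -1, 0): internal (-4.414214, 2.414214); octagon support 4.828427 vs apothem 1.5 → ∉ W

none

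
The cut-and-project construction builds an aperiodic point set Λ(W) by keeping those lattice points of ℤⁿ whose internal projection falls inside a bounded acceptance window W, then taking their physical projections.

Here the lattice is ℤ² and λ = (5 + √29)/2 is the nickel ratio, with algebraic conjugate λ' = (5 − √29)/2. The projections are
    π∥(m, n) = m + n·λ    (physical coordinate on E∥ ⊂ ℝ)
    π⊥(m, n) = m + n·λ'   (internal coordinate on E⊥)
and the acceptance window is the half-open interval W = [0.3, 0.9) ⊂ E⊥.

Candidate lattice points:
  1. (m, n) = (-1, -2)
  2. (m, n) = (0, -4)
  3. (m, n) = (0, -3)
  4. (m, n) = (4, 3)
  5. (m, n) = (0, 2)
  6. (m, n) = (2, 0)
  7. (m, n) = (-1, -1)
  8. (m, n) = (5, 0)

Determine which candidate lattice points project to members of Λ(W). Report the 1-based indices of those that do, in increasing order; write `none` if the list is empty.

2, 3

λ' = (5−√29)/2 ≈ -0.192582.
[1] lift (-1,-2): star map gives -0.614835; window check 0.3 ≤ -0.614835 < 0.9 is false → out
[2] lift (0,-4): star map gives 0.770330; window check 0.3 ≤ 0.770330 < 0.9 is true → IN Λ
[3] lift (0,-3): star map gives 0.577747; window check 0.3 ≤ 0.577747 < 0.9 is true → IN Λ
[4] lift (4,3): star map gives 3.422253; window check 0.3 ≤ 3.422253 < 0.9 is false → out
[5] lift (0,2): star map gives -0.385165; window check 0.3 ≤ -0.385165 < 0.9 is false → out
[6] lift (2,0): star map gives 2.000000; window check 0.3 ≤ 2.000000 < 0.9 is false → out
[7] lift (-1,-1): star map gives -0.807418; window check 0.3 ≤ -0.807418 < 0.9 is false → out
[8] lift (5,0): star map gives 5.000000; window check 0.3 ≤ 5.000000 < 0.9 is false → out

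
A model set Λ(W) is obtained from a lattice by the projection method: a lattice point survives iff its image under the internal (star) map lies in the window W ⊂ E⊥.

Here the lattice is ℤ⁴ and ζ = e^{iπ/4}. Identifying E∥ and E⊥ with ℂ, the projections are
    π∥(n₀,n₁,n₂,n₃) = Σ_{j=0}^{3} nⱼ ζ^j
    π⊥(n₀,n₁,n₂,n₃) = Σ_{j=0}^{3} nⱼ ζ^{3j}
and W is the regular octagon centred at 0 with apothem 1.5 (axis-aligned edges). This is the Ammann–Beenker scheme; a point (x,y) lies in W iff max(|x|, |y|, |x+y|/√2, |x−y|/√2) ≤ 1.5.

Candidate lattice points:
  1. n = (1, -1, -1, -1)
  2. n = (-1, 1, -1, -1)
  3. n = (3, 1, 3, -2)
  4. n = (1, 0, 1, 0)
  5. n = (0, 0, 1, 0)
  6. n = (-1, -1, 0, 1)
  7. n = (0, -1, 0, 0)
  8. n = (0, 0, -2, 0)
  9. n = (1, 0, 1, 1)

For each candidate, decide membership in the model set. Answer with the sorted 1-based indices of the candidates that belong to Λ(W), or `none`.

1, 4, 5, 6, 7

π⊥(n) = n₀ + n₁ζ³ + n₂ζ⁶ + n₃ζ⁹ where ζ = e^{iπ/4}.
#1 (1, -1, -1, -1): internal (1.00000, -0.41421); octagon support 1.00000 vs apothem 1.5 → ∈ W
#2 (-1, 1, -1, -1): internal (-2.41421, 1.00000); octagon support 2.41421 vs apothem 1.5 → ∉ W
#3 (3, 1, 3, -2): internal (0.87868, -3.70711); octagon support 3.70711 vs apothem 1.5 → ∉ W
#4 (1, 0, 1, 0): internal (1.00000, -1.00000); octagon support 1.41421 vs apothem 1.5 → ∈ W
#5 (0, 0, 1, 0): internal (0.00000, -1.00000); octagon support 1.00000 vs apothem 1.5 → ∈ W
#6 (-1, -1, 0, 1): internal (0.41421, 0.00000); octagon support 0.41421 vs apothem 1.5 → ∈ W
#7 (0, -1, 0, 0): internal (0.70711, -0.70711); octagon support 1.00000 vs apothem 1.5 → ∈ W
#8 (0, 0, -2, 0): internal (0.00000, 2.00000); octagon support 2.00000 vs apothem 1.5 → ∉ W
#9 (1, 0, 1, 1): internal (1.70711, -0.29289); octagon support 1.70711 vs apothem 1.5 → ∉ W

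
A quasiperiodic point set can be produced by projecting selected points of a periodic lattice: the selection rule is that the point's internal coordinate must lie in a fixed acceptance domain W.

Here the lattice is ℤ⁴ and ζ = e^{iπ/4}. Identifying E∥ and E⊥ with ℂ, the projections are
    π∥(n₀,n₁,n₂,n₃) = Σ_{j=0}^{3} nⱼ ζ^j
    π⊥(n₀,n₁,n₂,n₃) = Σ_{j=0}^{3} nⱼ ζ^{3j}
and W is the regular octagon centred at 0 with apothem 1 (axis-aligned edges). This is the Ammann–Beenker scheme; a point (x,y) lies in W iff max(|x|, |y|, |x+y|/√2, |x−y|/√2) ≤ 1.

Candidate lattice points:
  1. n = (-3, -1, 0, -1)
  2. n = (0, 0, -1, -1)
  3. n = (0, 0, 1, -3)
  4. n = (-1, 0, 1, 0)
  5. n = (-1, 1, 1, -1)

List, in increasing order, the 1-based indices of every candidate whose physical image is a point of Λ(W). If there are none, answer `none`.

2

With ζ = e^{iπ/4} the internal vectors are ζ^0,ζ^3,ζ^6,ζ^9.
#1 (-3, -1, 0, -1): internal (-3.000000, -1.414214); octagon support 3.121320 vs apothem 1 → ∉ W
#2 (0, 0, -1, -1): internal (-0.707107, 0.292893); octagon support 0.707107 vs apothem 1 → ∈ W
#3 (0, 0, 1, -3): internal (-2.121320, -3.121320); octagon support 3.707107 vs apothem 1 → ∉ W
#4 (-1, 0, 1, 0): internal (-1.000000, -1.000000); octagon support 1.414214 vs apothem 1 → ∉ W
#5 (-1, 1, 1, -1): internal (-2.414214, -1.000000); octagon support 2.414214 vs apothem 1 → ∉ W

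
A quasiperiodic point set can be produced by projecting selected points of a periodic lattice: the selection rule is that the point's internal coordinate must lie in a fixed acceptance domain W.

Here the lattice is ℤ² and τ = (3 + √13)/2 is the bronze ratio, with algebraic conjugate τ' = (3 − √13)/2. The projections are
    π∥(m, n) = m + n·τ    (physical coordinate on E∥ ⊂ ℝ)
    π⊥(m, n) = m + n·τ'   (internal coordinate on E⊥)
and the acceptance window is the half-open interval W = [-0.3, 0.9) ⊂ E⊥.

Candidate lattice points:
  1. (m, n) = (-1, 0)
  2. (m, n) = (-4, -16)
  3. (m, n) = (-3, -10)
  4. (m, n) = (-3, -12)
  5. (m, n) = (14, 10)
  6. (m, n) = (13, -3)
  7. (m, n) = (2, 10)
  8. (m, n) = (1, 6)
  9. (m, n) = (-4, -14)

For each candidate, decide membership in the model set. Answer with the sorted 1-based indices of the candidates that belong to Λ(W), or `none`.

2, 3, 4, 9

Numerically τ ≈ 3.3028 and τ' = −1/τ ≈ -0.3028.
#1 (-1,0): internal coord -1 + (0)·τ' = -1.0000; -1.0000 ∉ [-0.3, 0.9) → out
#2 (-4,-16): internal coord -4 + (-16)·τ' = +0.8444; +0.8444 ∈ [-0.3, 0.9) → IN Λ
#3 (-3,-10): internal coord -3 + (-10)·τ' = +0.0278; +0.0278 ∈ [-0.3, 0.9) → IN Λ
#4 (-3,-12): internal coord -3 + (-12)·τ' = +0.6333; +0.6333 ∈ [-0.3, 0.9) → IN Λ
#5 (14,10): internal coord 14 + (10)·τ' = +10.9722; +10.9722 ∉ [-0.3, 0.9) → out
#6 (13,-3): internal coord 13 + (-3)·τ' = +13.9083; +13.9083 ∉ [-0.3, 0.9) → out
#7 (2,10): internal coord 2 + (10)·τ' = -1.0278; -1.0278 ∉ [-0.3, 0.9) → out
#8 (1,6): internal coord 1 + (6)·τ' = -0.8167; -0.8167 ∉ [-0.3, 0.9) → out
#9 (-4,-14): internal coord -4 + (-14)·τ' = +0.2389; +0.2389 ∈ [-0.3, 0.9) → IN Λ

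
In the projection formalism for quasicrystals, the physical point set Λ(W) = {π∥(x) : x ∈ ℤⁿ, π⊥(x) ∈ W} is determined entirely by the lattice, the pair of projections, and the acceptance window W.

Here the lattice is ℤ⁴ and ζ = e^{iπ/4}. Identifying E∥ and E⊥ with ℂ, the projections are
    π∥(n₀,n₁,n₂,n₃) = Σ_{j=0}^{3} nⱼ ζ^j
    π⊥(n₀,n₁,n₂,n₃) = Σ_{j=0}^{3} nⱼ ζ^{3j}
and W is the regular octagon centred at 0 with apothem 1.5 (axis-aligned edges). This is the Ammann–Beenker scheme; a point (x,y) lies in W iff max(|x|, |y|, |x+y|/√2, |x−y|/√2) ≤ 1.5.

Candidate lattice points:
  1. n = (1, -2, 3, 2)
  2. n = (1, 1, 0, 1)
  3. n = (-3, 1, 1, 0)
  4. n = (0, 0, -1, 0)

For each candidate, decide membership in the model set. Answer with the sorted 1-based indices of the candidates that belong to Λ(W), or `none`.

With ζ = e^{iπ/4} the internal vectors are ζ^0,ζ^3,ζ^6,ζ^9.
#1 (1, -2, 3, 2): internal (3.8284, -3.0000); octagon support 4.8284 vs apothem 1.5 → ∉ W
#2 (1, 1, 0, 1): internal (1.0000, 1.4142); octagon support 1.7071 vs apothem 1.5 → ∉ W
#3 (-3, 1, 1, 0): internal (-3.7071, -0.2929); octagon support 3.7071 vs apothem 1.5 → ∉ W
#4 (0, 0, -1, 0): internal (0.0000, 1.0000); octagon support 1.0000 vs apothem 1.5 → ∈ W

4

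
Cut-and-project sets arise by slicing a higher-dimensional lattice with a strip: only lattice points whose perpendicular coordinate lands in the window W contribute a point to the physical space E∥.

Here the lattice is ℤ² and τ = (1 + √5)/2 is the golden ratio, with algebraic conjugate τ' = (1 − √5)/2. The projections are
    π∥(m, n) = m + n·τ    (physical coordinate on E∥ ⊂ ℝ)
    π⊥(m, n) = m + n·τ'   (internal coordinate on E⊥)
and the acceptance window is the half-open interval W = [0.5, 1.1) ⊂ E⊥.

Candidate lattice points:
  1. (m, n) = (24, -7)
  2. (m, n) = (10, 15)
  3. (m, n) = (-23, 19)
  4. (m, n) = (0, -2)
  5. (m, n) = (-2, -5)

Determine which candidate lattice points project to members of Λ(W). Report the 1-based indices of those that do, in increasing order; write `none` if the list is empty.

2, 5

Numerically τ ≈ 1.618034 and τ' = −1/τ ≈ -0.618034.
[1] lift (24,-7): star map gives 28.326238; window check 0.5 ≤ 28.326238 < 1.1 is false → out
[2] lift (10,15): star map gives 0.729490; window check 0.5 ≤ 0.729490 < 1.1 is true → IN Λ
[3] lift (-23,19): star map gives -34.742646; window check 0.5 ≤ -34.742646 < 1.1 is false → out
[4] lift (0,-2): star map gives 1.236068; window check 0.5 ≤ 1.236068 < 1.1 is false → out
[5] lift (-2,-5): star map gives 1.090170; window check 0.5 ≤ 1.090170 < 1.1 is true → IN Λ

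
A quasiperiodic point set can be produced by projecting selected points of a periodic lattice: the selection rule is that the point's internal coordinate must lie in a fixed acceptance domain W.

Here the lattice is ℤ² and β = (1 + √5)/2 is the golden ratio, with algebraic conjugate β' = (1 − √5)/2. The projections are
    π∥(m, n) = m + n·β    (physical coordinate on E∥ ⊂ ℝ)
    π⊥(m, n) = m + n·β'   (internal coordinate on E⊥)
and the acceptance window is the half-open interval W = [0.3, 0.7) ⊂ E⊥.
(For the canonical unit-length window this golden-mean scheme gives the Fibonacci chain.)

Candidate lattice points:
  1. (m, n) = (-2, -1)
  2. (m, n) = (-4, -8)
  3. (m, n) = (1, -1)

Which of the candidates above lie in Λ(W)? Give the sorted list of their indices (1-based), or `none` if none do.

β' = (1−√5)/2 ≈ -0.618034.
#1 (-2,-1): internal coord -2 + (-1)·β' = -1.381966; -1.381966 ∉ [0.3, 0.7) → out
#2 (-4,-8): internal coord -4 + (-8)·β' = +0.944272; +0.944272 ∉ [0.3, 0.7) → out
#3 (1,-1): internal coord 1 + (-1)·β' = +1.618034; +1.618034 ∉ [0.3, 0.7) → out

none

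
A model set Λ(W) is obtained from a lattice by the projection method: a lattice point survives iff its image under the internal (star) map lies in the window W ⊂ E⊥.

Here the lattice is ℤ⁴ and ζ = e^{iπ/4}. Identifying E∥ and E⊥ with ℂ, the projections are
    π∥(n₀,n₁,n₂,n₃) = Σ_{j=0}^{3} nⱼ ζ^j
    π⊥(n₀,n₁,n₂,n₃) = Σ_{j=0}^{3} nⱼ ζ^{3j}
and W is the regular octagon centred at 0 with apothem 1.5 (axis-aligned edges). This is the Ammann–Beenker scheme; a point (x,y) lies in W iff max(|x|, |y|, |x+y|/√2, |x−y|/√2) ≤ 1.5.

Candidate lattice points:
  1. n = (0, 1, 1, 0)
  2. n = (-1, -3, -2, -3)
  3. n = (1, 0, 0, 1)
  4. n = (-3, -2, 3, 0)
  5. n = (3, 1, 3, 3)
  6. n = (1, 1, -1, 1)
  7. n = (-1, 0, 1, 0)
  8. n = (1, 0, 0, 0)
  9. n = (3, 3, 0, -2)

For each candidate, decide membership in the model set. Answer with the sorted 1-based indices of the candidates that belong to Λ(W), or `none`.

With ζ = e^{iπ/4} the internal vectors are ζ^0,ζ^3,ζ^6,ζ^9.
#1 (0, 1, 1, 0): internal (-0.707107, -0.292893); octagon support 0.707107 vs apothem 1.5 → ∈ W
#2 (-1, -3, -2, -3): internal (-1.000000, -2.242641); octagon support 2.292893 vs apothem 1.5 → ∉ W
#3 (1, 0, 0, 1): internal (1.707107, 0.707107); octagon support 1.707107 vs apothem 1.5 → ∉ W
#4 (-3, -2, 3, 0): internal (-1.585786, -4.414214); octagon support 4.414214 vs apothem 1.5 → ∉ W
#5 (3, 1, 3, 3): internal (4.414214, -0.171573); octagon support 4.414214 vs apothem 1.5 → ∉ W
#6 (1, 1, -1, 1): internal (1.000000, 2.414214); octagon support 2.414214 vs apothem 1.5 → ∉ W
#7 (-1, 0, 1, 0): internal (-1.000000, -1.000000); octagon support 1.414214 vs apothem 1.5 → ∈ W
#8 (1, 0, 0, 0): internal (1.000000, 0.000000); octagon support 1.000000 vs apothem 1.5 → ∈ W
#9 (3, 3, 0, -2): internal (-0.535534, 0.707107); octagon support 0.878680 vs apothem 1.5 → ∈ W

1, 7, 8, 9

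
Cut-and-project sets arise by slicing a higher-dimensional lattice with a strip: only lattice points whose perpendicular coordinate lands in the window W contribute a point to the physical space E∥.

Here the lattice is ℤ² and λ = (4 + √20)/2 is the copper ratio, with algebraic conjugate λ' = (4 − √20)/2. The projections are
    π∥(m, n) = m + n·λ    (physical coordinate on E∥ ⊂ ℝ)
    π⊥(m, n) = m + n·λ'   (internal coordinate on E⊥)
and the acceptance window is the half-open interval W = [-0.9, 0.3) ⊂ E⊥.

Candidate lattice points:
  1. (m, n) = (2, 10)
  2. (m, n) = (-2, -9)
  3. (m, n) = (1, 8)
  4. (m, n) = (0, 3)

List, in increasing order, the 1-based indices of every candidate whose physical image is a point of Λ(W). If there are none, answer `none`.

λ' = (4−√20)/2 ≈ -0.236068.
candidate 1: (m,n)=(2,10) → π∥ = 2+10·λ ≈ 44.360680, π⊥ = 2+10·λ' ≈ -0.360680 ∈ [-0.9, 0.3) ⇒ IN Λ
candidate 2: (m,n)=(-2,-9) → π∥ = -2-9·λ ≈ -40.124612, π⊥ = -2-9·λ' ≈ 0.124612 ∈ [-0.9, 0.3) ⇒ IN Λ
candidate 3: (m,n)=(1,8) → π∥ = 1+8·λ ≈ 34.888544, π⊥ = 1+8·λ' ≈ -0.888544 ∈ [-0.9, 0.3) ⇒ IN Λ
candidate 4: (m,n)=(0,3) → π∥ = 0+3·λ ≈ 12.708204, π⊥ = 0+3·λ' ≈ -0.708204 ∈ [-0.9, 0.3) ⇒ IN Λ

1, 2, 3, 4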